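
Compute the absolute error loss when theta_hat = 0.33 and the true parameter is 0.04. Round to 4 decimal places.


L = |theta_hat - theta_true|
= |0.33 - 0.04| = 0.29

0.29


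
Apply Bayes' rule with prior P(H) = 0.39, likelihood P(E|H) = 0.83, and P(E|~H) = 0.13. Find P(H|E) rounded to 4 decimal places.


Step 1: Compute marginal P(E) = P(E|H)P(H) + P(E|~H)P(~H)
= 0.83*0.39 + 0.13*0.61 = 0.403
Step 2: P(H|E) = P(E|H)P(H)/P(E) = 0.3237/0.403
= 0.8032

0.8032


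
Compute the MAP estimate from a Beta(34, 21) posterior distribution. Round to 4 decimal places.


MAP = mode of Beta distribution
= (alpha - 1)/(alpha + beta - 2)
= (34-1)/(34+21-2)
= 33/53 = 0.6226

0.6226


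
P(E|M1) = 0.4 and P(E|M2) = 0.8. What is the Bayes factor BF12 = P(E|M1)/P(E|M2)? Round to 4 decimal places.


Bayes factor BF12 = P(E|M1) / P(E|M2)
= 0.4 / 0.8
= 0.5

0.5


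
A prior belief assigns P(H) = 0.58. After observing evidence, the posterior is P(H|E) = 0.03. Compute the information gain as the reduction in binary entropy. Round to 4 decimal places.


H(prior) = -0.58*log2(0.58) - 0.42*log2(0.42)
= 0.9815
H(post) = -0.03*log2(0.03) - 0.97*log2(0.97)
= 0.1944
IG = 0.9815 - 0.1944 = 0.7871

0.7871


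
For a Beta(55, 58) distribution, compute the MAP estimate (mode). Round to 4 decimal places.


MAP = mode = (a-1)/(a+b-2)
= (55-1)/(55+58-2)
= 54/111 = 0.4865

0.4865


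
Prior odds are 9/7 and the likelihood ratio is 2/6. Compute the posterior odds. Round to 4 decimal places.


Posterior odds = prior odds * likelihood ratio
= (9/7) * (2/6)
= 18 / 42
= 0.4286

0.4286


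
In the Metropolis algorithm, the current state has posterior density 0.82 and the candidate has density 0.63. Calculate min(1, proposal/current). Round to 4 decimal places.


Ratio = 0.63/0.82 = 0.7683
Acceptance probability = min(1, 0.7683)
= 0.7683

0.7683


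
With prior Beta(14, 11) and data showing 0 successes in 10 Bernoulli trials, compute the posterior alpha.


Conjugate update: alpha_posterior = alpha_prior + k
= 14 + 0 = 14

14


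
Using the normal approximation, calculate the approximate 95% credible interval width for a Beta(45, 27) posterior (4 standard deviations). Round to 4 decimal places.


Var(Beta) = 45*27/(72^2 * 73) = 0.0032
SD = 0.0567
Width ~ 4*SD = 0.2266

0.2266


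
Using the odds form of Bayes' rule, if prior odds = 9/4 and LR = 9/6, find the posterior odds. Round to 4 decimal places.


Bayes' rule in odds form: posterior odds = prior odds * LR
= (9 * 9) / (4 * 6)
= 81/24 = 3.375

3.375


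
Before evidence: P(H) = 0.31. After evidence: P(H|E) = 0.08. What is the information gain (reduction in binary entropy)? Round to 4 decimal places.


Prior entropy = 0.8932
Posterior entropy = 0.4022
Information gain = 0.8932 - 0.4022 = 0.491

0.491


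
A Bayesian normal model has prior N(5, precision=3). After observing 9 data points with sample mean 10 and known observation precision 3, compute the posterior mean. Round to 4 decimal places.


Posterior mean = (prior_precision * prior_mean + n * data_precision * data_mean) / (prior_precision + n * data_precision)
Numerator = 3*5 + 9*3*10 = 285
Denominator = 3 + 9*3 = 30
Posterior mean = 9.5

9.5


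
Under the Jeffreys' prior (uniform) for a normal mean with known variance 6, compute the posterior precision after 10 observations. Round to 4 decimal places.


Prior precision = 0 (flat prior).
Post. prec. = 0 + n/var = 10/6 = 1.6667

1.6667


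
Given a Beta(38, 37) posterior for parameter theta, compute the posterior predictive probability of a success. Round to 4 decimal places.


For a Beta-Bernoulli model, the predictive probability is the mean:
P(success) = 38/(38+37) = 38/75 = 0.5067

0.5067


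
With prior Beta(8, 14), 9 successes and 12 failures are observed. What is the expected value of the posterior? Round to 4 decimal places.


Posterior = Beta(17, 26)
E[theta] = alpha/(alpha+beta)
= 17/43 = 0.3953

0.3953


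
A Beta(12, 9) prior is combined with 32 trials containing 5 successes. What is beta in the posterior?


In conjugate updating:
beta_posterior = beta_prior + (n - k)
= 9 + (32 - 5)
= 9 + 27 = 36

36


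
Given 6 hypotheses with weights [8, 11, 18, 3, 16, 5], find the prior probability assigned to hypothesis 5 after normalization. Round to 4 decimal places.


To normalize, divide each weight by the sum of all weights.
Sum = 61
Prior(H5) = 16/61 = 0.2623

0.2623


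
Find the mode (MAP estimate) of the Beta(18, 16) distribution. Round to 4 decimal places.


For Beta(a,b) with a,b > 1:
Mode = (a-1)/(a+b-2) = (18-1)/(34-2)
= 17/32 = 0.5312

0.5312


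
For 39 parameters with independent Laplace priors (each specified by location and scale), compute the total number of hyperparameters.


A Laplace prior has 2 hyperparameters per parameter.
Total = 39 * 2 = 78

78


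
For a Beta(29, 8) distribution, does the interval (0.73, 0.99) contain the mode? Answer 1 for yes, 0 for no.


Mode of Beta(a,b) = (a-1)/(a+b-2)
= (29-1)/(29+8-2) = 0.8
Check: 0.73 <= 0.8 <= 0.99?
Result: 1

1


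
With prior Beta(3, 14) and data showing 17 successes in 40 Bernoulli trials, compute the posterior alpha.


Conjugate update: alpha_posterior = alpha_prior + k
= 3 + 17 = 20

20


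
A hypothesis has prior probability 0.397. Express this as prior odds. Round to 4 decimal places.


Odds = P(H) / P(not H) = 0.397 / 0.603
= 0.6584

0.6584


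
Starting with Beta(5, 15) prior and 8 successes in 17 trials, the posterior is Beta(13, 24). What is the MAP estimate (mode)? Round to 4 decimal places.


The mode of Beta(a, b) when a > 1 and b > 1 is (a-1)/(a+b-2)
= (13 - 1) / (13 + 24 - 2)
= 12 / 35
= 0.3429

0.3429


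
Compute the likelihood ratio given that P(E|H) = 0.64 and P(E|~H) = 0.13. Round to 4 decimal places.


LR = P(E|H) / P(E|~H)
= 0.64 / 0.13 = 4.9231

4.9231


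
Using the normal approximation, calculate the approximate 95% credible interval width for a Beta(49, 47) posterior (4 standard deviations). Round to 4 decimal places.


Var(Beta) = 49*47/(96^2 * 97) = 0.0026
SD = 0.0508
Width ~ 4*SD = 0.203

0.203


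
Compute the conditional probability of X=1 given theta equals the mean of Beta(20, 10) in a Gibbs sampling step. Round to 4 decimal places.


Mean of Beta(20, 10) = 0.6667
P(X=1 | theta=0.6667) = 0.6667

0.6667


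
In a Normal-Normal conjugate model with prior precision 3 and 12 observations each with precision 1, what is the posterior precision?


Posterior precision = prior precision + n * observation precision
= 3 + 12 * 1
= 3 + 12 = 15

15


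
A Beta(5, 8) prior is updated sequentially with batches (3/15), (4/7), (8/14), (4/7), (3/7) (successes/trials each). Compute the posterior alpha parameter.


Sequential conjugate updating is equivalent to a single batch update.
Total successes across all batches = 22
alpha_posterior = alpha_prior + total_successes = 5 + 22
= 27

27


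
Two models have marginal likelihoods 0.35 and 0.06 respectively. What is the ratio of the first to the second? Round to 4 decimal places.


Evidence ratio = 0.35 / 0.06
= 5.8333

5.8333


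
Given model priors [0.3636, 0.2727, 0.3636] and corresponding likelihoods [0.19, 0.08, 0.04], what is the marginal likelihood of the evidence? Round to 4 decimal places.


P(E) = sum_i P(M_i) P(E|M_i)
= 0.0691 + 0.0218 + 0.0145
= 0.1054

0.1054


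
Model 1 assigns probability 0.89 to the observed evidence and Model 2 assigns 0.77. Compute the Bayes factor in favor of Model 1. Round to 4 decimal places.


BF = P(data|M1) / P(data|M2)
= 0.89 / 0.77 = 1.1558

1.1558


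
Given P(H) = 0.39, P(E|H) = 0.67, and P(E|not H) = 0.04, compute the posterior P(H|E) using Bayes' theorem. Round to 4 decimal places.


By Bayes' theorem: P(H|E) = P(E|H)*P(H) / P(E)
P(E) = P(E|H)*P(H) + P(E|not H)*P(not H)
P(E) = 0.67*0.39 + 0.04*0.61 = 0.2857
P(H|E) = 0.67*0.39 / 0.2857 = 0.9146

0.9146


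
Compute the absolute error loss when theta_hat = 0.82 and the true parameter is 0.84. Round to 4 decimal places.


L = |theta_hat - theta_true|
= |0.82 - 0.84| = 0.02

0.02


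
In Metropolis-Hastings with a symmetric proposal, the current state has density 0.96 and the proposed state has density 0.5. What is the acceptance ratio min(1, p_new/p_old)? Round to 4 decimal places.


Ratio = p_new / p_old = 0.5 / 0.96 = 0.5208
Acceptance = min(1, 0.5208) = 0.5208

0.5208


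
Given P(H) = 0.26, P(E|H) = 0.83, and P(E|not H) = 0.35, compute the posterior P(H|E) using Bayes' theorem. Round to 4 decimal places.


By Bayes' theorem: P(H|E) = P(E|H)*P(H) / P(E)
P(E) = P(E|H)*P(H) + P(E|not H)*P(not H)
P(E) = 0.83*0.26 + 0.35*0.74 = 0.4748
P(H|E) = 0.83*0.26 / 0.4748 = 0.4545

0.4545


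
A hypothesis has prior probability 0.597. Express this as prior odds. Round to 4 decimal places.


Odds = P(H) / P(not H) = 0.597 / 0.403
= 1.4814

1.4814


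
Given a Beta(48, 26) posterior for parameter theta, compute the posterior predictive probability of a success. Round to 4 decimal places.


For a Beta-Bernoulli model, the predictive probability is the mean:
P(success) = 48/(48+26) = 48/74 = 0.6486

0.6486


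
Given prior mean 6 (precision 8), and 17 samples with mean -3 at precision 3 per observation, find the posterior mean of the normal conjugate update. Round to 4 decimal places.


The posterior mean is a precision-weighted average of prior and data.
Post. prec. = 8 + 51 = 59
Post. mean = (48 + -153)/59 = -105/59 = -1.7797

-1.7797


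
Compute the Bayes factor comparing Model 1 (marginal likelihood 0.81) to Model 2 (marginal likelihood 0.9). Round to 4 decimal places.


BF12 = marginal likelihood of M1 / marginal likelihood of M2
= 0.81/0.9
= 0.9

0.9


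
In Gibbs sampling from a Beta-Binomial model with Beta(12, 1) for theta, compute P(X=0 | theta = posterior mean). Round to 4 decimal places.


Posterior mean = alpha/(alpha+beta) = 12/13 = 0.9231
P(X=0|theta=mean) = 1 - theta = 0.0769

0.0769


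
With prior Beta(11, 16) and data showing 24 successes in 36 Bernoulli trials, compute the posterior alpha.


Conjugate update: alpha_posterior = alpha_prior + k
= 11 + 24 = 35

35


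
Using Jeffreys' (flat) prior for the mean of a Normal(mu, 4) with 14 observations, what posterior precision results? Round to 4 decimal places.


Flat prior means prior precision is 0.
Posterior precision = n / sigma^2 = 14/4 = 3.5

3.5


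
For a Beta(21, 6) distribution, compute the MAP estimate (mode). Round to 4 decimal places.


MAP = mode = (a-1)/(a+b-2)
= (21-1)/(21+6-2)
= 20/25 = 0.8

0.8


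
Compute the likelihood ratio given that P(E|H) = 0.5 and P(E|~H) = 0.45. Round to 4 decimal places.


LR = P(E|H) / P(E|~H)
= 0.5 / 0.45 = 1.1111

1.1111


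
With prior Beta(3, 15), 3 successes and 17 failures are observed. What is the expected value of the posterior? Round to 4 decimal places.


Posterior = Beta(6, 32)
E[theta] = alpha/(alpha+beta)
= 6/38 = 0.1579

0.1579


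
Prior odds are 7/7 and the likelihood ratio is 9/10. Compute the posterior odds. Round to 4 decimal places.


Posterior odds = prior odds * likelihood ratio
= (7/7) * (9/10)
= 63 / 70
= 0.9

0.9


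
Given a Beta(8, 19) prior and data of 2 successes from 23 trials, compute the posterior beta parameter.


Number of failures = 23 - 2 = 21
Posterior beta = 19 + 21 = 40

40


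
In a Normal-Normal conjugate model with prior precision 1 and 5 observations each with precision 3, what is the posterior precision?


Posterior precision = prior precision + n * observation precision
= 1 + 5 * 3
= 1 + 15 = 16

16


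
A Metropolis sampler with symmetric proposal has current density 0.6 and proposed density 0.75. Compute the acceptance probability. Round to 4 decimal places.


For symmetric proposals, acceptance = min(1, pi(x*)/pi(x))
= min(1, 0.75/0.6)
= min(1, 1.25) = 1.0

1.0


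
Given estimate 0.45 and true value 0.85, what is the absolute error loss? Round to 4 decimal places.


Absolute error = |estimate - true|
= |-0.4| = 0.4

0.4


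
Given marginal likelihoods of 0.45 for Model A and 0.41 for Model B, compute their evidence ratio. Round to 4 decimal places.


Ratio = ML(A) / ML(B) = 0.45/0.41
= 1.0976

1.0976


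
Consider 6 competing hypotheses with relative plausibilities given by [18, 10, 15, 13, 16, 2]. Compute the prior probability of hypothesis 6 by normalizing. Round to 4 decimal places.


Sum of weights = 18 + 10 + 15 + 13 + 16 + 2 = 74
Normalized prior for H6 = 2 / 74
= 0.027

0.027


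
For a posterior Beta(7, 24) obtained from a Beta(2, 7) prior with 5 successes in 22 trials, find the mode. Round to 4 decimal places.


Mode = (alpha - 1) / (alpha + beta - 2)
= 6 / 29
= 0.2069

0.2069


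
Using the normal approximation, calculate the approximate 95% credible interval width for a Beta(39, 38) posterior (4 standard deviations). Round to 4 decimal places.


Var(Beta) = 39*38/(77^2 * 78) = 0.0032
SD = 0.0566
Width ~ 4*SD = 0.2264

0.2264


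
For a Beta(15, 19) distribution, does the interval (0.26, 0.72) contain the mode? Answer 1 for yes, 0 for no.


Mode of Beta(a,b) = (a-1)/(a+b-2)
= (15-1)/(15+19-2) = 0.4375
Check: 0.26 <= 0.4375 <= 0.72?
Result: 1

1


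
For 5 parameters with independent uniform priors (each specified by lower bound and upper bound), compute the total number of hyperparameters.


A uniform prior has 2 hyperparameters per parameter.
Total = 5 * 2 = 10

10


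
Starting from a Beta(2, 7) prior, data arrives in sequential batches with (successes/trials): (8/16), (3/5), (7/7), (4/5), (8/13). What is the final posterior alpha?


In sequential Bayesian updating, we sum all successes.
Total successes = 30
Final alpha = 2 + 30 = 32

32


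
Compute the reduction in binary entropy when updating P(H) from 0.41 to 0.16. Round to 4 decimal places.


H_before = -p*log2(p) - (1-p)*log2(1-p) for p=0.41: 0.9765
H_after for p=0.16: 0.6343
Reduction = 0.9765 - 0.6343 = 0.3422

0.3422


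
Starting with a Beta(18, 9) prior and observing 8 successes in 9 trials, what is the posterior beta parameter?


Posterior beta = prior beta + failures
Failures = 9 - 8 = 1
beta_post = 9 + 1 = 10

10


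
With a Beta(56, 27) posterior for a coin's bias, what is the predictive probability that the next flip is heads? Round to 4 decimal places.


The predictive probability equals the posterior mean.
P(next = heads) = alpha / (alpha + beta)
= 56 / 83 = 0.6747

0.6747


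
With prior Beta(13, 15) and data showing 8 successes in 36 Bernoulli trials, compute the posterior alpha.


Conjugate update: alpha_posterior = alpha_prior + k
= 13 + 8 = 21

21


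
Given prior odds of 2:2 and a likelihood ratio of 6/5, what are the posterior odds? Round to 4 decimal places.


Posterior odds = prior odds * LR
Prior odds = 2/2 = 1.0
LR = 6/5 = 1.2
Posterior odds = 1.0 * 1.2 = 1.2

1.2


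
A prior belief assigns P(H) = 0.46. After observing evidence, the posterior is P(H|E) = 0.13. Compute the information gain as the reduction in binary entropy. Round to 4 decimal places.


H(prior) = -0.46*log2(0.46) - 0.54*log2(0.54)
= 0.9954
H(post) = -0.13*log2(0.13) - 0.87*log2(0.87)
= 0.5574
IG = 0.9954 - 0.5574 = 0.4379

0.4379


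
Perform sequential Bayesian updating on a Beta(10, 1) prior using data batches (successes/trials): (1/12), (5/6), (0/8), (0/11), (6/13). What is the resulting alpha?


Accumulate successes: 12
Posterior alpha = prior alpha + sum of successes
= 10 + 12 = 22

22


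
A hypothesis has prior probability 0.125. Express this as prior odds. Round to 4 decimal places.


Odds = P(H) / P(not H) = 0.125 / 0.875
= 0.1429

0.1429


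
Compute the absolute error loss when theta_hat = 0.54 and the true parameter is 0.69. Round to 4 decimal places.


L = |theta_hat - theta_true|
= |0.54 - 0.69| = 0.15

0.15


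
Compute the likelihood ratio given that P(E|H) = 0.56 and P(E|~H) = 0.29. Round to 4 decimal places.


LR = P(E|H) / P(E|~H)
= 0.56 / 0.29 = 1.931

1.931


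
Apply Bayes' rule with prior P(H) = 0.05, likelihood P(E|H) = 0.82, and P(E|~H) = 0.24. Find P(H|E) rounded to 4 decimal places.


Step 1: Compute marginal P(E) = P(E|H)P(H) + P(E|~H)P(~H)
= 0.82*0.05 + 0.24*0.95 = 0.269
Step 2: P(H|E) = P(E|H)P(H)/P(E) = 0.041/0.269
= 0.1524

0.1524


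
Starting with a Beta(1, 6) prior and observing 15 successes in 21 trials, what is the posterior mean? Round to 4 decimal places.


Posterior parameters: alpha = 1 + 15 = 16
beta = 6 + 6 = 12
Posterior mean = alpha / (alpha + beta) = 16 / 28
= 0.5714

0.5714


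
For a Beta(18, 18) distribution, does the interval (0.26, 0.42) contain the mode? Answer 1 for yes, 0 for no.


Mode of Beta(a,b) = (a-1)/(a+b-2)
= (18-1)/(18+18-2) = 0.5
Check: 0.26 <= 0.5 <= 0.42?
Result: 0

0


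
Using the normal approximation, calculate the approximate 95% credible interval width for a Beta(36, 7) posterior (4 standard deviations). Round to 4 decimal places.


Var(Beta) = 36*7/(43^2 * 44) = 0.0031
SD = 0.0557
Width ~ 4*SD = 0.2226

0.2226


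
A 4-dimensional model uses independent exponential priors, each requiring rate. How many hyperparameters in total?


Per parameter: 1 (rate).
Total = 4 * 1 = 4

4


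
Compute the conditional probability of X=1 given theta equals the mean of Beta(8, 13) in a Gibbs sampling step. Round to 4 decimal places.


Mean of Beta(8, 13) = 0.381
P(X=1 | theta=0.381) = 0.381

0.381


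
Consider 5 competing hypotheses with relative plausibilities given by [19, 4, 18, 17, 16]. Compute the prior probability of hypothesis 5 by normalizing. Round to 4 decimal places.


Sum of weights = 19 + 4 + 18 + 17 + 16 = 74
Normalized prior for H5 = 16 / 74
= 0.2162

0.2162


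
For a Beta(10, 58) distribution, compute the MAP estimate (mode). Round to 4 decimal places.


MAP = mode = (a-1)/(a+b-2)
= (10-1)/(10+58-2)
= 9/66 = 0.1364

0.1364


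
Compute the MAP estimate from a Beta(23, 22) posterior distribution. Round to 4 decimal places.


MAP = mode of Beta distribution
= (alpha - 1)/(alpha + beta - 2)
= (23-1)/(23+22-2)
= 22/43 = 0.5116

0.5116


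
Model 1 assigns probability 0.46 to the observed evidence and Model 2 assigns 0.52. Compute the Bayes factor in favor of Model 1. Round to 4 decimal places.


BF = P(data|M1) / P(data|M2)
= 0.46 / 0.52 = 0.8846

0.8846


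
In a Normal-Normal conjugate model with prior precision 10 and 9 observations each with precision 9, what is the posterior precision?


Posterior precision = prior precision + n * observation precision
= 10 + 9 * 9
= 10 + 81 = 91

91


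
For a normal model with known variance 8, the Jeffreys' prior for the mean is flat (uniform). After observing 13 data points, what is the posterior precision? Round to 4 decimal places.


Jeffreys' prior for normal mean (known variance) is flat.
Prior precision = 0.
Posterior precision = prior_prec + n/sigma^2 = 0 + 13/8
= 1.625

1.625


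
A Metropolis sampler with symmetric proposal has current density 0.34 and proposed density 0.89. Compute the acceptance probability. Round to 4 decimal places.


For symmetric proposals, acceptance = min(1, pi(x*)/pi(x))
= min(1, 0.89/0.34)
= min(1, 2.6176) = 1.0

1.0


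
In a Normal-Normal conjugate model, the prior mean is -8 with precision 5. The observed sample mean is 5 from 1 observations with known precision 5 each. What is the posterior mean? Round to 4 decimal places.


Posterior precision = tau0 + n*tau = 5 + 1*5 = 10
Posterior mean = (tau0*mu0 + n*tau*xbar) / posterior_precision
= (5*-8 + 1*5*5) / 10
= -15 / 10 = -1.5

-1.5


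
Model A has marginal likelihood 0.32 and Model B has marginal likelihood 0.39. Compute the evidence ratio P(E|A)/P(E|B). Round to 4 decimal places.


Evidence ratio = P(E|A) / P(E|B)
= 0.32 / 0.39
= 0.8205

0.8205


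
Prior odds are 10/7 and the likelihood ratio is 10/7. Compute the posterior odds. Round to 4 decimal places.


Posterior odds = prior odds * likelihood ratio
= (10/7) * (10/7)
= 100 / 49
= 2.0408

2.0408


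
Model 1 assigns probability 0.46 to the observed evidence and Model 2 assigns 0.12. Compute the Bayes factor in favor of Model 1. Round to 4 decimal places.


BF = P(data|M1) / P(data|M2)
= 0.46 / 0.12 = 3.8333

3.8333


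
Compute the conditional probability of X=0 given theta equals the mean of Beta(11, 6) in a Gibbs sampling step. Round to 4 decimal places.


Mean of Beta(11, 6) = 0.6471
P(X=0 | theta=0.6471) = 0.3529

0.3529


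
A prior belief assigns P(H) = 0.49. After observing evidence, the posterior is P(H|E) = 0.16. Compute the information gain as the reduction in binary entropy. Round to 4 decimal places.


H(prior) = -0.49*log2(0.49) - 0.51*log2(0.51)
= 0.9997
H(post) = -0.16*log2(0.16) - 0.84*log2(0.84)
= 0.6343
IG = 0.9997 - 0.6343 = 0.3654

0.3654


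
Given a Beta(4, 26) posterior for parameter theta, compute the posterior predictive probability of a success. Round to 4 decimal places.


For a Beta-Bernoulli model, the predictive probability is the mean:
P(success) = 4/(4+26) = 4/30 = 0.1333

0.1333


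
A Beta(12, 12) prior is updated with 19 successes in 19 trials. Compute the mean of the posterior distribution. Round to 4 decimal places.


After update: Beta(31, 12)
Mean = 31 / (31 + 12) = 31 / 43
= 0.7209

0.7209


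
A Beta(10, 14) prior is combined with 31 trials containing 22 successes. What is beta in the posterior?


In conjugate updating:
beta_posterior = beta_prior + (n - k)
= 14 + (31 - 22)
= 14 + 9 = 23

23


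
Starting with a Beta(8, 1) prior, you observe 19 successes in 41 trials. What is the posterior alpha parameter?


For a Beta-Binomial conjugate model:
Posterior alpha = prior alpha + number of successes
= 8 + 19 = 27

27


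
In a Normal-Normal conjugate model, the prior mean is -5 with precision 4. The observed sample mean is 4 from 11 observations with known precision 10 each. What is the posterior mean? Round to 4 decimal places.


Posterior precision = tau0 + n*tau = 4 + 11*10 = 114
Posterior mean = (tau0*mu0 + n*tau*xbar) / posterior_precision
= (4*-5 + 11*10*4) / 114
= 420 / 114 = 3.6842

3.6842


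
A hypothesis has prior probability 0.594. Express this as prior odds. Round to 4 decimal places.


Odds = P(H) / P(not H) = 0.594 / 0.406
= 1.4631

1.4631


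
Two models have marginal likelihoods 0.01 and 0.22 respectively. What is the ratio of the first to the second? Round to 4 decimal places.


Evidence ratio = 0.01 / 0.22
= 0.0455

0.0455


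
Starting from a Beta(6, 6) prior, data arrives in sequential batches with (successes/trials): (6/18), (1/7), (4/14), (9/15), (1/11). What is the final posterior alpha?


In sequential Bayesian updating, we sum all successes.
Total successes = 21
Final alpha = 6 + 21 = 27

27


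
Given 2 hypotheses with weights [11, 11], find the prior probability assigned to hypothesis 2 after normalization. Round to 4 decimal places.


To normalize, divide each weight by the sum of all weights.
Sum = 22
Prior(H2) = 11/22 = 0.5

0.5


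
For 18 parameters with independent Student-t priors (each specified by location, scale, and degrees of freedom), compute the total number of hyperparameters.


A Student-t prior has 3 hyperparameters per parameter.
Total = 18 * 3 = 54

54


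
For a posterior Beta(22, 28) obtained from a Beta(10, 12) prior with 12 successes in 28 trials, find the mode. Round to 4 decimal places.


Mode = (alpha - 1) / (alpha + beta - 2)
= 21 / 48
= 0.4375

0.4375


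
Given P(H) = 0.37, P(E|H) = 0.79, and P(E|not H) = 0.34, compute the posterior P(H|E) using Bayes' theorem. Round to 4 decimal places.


By Bayes' theorem: P(H|E) = P(E|H)*P(H) / P(E)
P(E) = P(E|H)*P(H) + P(E|not H)*P(not H)
P(E) = 0.79*0.37 + 0.34*0.63 = 0.5065
P(H|E) = 0.79*0.37 / 0.5065 = 0.5771

0.5771


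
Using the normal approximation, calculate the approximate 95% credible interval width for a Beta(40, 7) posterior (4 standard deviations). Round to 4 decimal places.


Var(Beta) = 40*7/(47^2 * 48) = 0.0026
SD = 0.0514
Width ~ 4*SD = 0.2056

0.2056


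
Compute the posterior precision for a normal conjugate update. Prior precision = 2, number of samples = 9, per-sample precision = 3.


tau_post = tau_0 + n * tau
= 2 + 9 * 3 = 29

29


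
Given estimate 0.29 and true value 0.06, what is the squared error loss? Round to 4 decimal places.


Squared error = (estimate - true)^2
Difference = 0.23
Loss = 0.23^2 = 0.0529

0.0529


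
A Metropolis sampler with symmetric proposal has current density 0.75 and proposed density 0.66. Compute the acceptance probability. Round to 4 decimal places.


For symmetric proposals, acceptance = min(1, pi(x*)/pi(x))
= min(1, 0.66/0.75)
= min(1, 0.88) = 0.88

0.88


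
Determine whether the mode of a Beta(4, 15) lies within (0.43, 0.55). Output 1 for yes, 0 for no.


First find the mode: (a-1)/(a+b-2) = 0.1765
Is 0.1765 in (0.43, 0.55)? 0

0


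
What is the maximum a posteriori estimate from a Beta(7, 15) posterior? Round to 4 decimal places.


The MAP estimate equals the mode of the distribution.
Mode of Beta(a,b) = (a-1)/(a+b-2)
= 6/20
= 0.3

0.3


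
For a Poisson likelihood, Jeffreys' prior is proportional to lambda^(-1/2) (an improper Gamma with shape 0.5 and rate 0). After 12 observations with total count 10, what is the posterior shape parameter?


Jeffreys' prior for Poisson is proportional to lambda^(-1/2).
Posterior is Gamma(0.5 + S, 0 + n) = Gamma(0.5 + 10, 12).
Posterior shape = 0.5 + S = 0.5 + 10 = 10.5

10.5


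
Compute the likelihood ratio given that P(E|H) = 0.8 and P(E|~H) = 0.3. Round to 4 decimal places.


LR = P(E|H) / P(E|~H)
= 0.8 / 0.3 = 2.6667

2.6667


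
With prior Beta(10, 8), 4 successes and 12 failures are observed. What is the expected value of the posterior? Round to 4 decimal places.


Posterior = Beta(14, 20)
E[theta] = alpha/(alpha+beta)
= 14/34 = 0.4118

0.4118


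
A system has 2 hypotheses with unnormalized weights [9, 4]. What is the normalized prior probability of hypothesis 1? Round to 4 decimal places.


The normalized prior is the weight divided by the total.
Total weight = 13
P(H1) = 9 / 13 = 0.6923

0.6923


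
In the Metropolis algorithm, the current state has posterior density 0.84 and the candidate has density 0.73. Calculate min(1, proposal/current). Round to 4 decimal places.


Ratio = 0.73/0.84 = 0.869
Acceptance probability = min(1, 0.869)
= 0.869

0.869


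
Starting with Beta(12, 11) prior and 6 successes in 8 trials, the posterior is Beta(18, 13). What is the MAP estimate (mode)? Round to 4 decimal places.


The mode of Beta(a, b) when a > 1 and b > 1 is (a-1)/(a+b-2)
= (18 - 1) / (18 + 13 - 2)
= 17 / 29
= 0.5862

0.5862


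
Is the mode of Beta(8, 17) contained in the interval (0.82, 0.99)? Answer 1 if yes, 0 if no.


Mode = (a-1)/(a+b-2) = 7/23 = 0.3043
Interval: (0.82, 0.99)
Contains mode? 0

0


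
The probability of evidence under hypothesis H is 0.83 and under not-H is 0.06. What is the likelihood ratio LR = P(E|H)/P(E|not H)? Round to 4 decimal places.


LR = 0.83 / 0.06
= 13.8333

13.8333


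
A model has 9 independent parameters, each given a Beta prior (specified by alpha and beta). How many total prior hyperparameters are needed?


Each Beta prior needs 2 hyperparameters (alpha and beta).
Total = 2 * 9 = 18

18


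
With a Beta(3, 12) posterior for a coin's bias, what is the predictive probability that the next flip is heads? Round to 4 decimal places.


The predictive probability equals the posterior mean.
P(next = heads) = alpha / (alpha + beta)
= 3 / 15 = 0.2

0.2


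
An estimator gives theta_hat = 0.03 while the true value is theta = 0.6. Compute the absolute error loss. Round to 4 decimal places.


The absolute error loss is |theta_hat - theta|
= |0.03 - 0.6|
= 0.57

0.57


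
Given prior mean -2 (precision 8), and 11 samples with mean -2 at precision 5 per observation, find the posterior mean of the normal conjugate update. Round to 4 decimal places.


The posterior mean is a precision-weighted average of prior and data.
Post. prec. = 8 + 55 = 63
Post. mean = (-16 + -110)/63 = -126/63 = -2.0

-2.0


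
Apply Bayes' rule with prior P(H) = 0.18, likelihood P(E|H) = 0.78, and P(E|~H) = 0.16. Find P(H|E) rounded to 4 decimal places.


Step 1: Compute marginal P(E) = P(E|H)P(H) + P(E|~H)P(~H)
= 0.78*0.18 + 0.16*0.82 = 0.2716
Step 2: P(H|E) = P(E|H)P(H)/P(E) = 0.1404/0.2716
= 0.5169

0.5169


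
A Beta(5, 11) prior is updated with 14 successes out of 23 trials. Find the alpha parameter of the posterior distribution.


In the Beta-Binomial conjugate update:
alpha_post = alpha_prior + successes
= 5 + 14
= 19

19


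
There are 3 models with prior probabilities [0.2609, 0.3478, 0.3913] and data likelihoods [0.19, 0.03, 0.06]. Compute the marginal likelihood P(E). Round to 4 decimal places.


P(E) = sum over models of P(M_i) * P(E|M_i)
= 0.2609*0.19 + 0.3478*0.03 + 0.3913*0.06
= 0.0835

0.0835


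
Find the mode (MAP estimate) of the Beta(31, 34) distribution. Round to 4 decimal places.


For Beta(a,b) with a,b > 1:
Mode = (a-1)/(a+b-2) = (31-1)/(65-2)
= 30/63 = 0.4762

0.4762


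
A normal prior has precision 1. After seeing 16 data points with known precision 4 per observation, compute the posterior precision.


In the conjugate normal model, precisions add:
tau_posterior = tau_prior + n * tau_data
= 1 + 16*4 = 65

65


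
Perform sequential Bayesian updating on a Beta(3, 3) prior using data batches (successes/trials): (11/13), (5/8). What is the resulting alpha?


Accumulate successes: 16
Posterior alpha = prior alpha + sum of successes
= 3 + 16 = 19

19


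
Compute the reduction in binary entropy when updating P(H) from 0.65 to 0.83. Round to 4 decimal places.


H_before = -p*log2(p) - (1-p)*log2(1-p) for p=0.65: 0.9341
H_after for p=0.83: 0.6577
Reduction = 0.9341 - 0.6577 = 0.2764

0.2764


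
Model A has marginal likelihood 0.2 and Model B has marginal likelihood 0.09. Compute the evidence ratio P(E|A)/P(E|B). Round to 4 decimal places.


Evidence ratio = P(E|A) / P(E|B)
= 0.2 / 0.09
= 2.2222

2.2222


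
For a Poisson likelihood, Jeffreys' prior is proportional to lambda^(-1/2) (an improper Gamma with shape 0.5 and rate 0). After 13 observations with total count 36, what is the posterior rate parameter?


Jeffreys' prior for Poisson is proportional to lambda^(-1/2).
Posterior is Gamma(0.5 + S, 0 + n) = Gamma(0.5 + 36, 13).
Posterior rate = 0 + n = 13

13.0


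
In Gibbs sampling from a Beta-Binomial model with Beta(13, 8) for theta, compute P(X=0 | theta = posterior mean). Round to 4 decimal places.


Posterior mean = alpha/(alpha+beta) = 13/21 = 0.619
P(X=0|theta=mean) = 1 - theta = 0.381

0.381


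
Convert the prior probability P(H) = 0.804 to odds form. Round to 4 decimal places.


P(not H) = 1 - 0.804 = 0.196
Odds = 0.804 / 0.196 = 4.102

4.102


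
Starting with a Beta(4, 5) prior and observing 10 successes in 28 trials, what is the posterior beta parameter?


Posterior beta = prior beta + failures
Failures = 28 - 10 = 18
beta_post = 5 + 18 = 23

23


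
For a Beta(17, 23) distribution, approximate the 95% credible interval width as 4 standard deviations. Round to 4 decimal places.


Variance of Beta(a,b) = ab / ((a+b)^2 * (a+b+1))
= 17*23 / ((40)^2 * 41)
= 0.006
SD = sqrt(0.006) = 0.0772
Width = 4 * SD = 0.3088

0.3088


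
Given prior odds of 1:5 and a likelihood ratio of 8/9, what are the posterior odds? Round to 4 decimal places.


Posterior odds = prior odds * LR
Prior odds = 1/5 = 0.2
LR = 8/9 = 0.8889
Posterior odds = 0.2 * 0.8889 = 0.1778

0.1778


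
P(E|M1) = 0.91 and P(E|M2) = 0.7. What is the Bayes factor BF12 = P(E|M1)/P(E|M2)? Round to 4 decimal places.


Bayes factor BF12 = P(E|M1) / P(E|M2)
= 0.91 / 0.7
= 1.3

1.3


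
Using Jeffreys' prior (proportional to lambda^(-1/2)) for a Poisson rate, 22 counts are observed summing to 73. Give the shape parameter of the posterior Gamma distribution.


Conjugate update: Gamma(prior_shape + S, prior_rate + n).
Prior shape = 0.5, prior rate = 0.
Posterior shape = 0.5 + S = 0.5 + 73 = 73.5

73.5


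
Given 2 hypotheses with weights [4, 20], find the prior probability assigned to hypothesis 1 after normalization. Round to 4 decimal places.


To normalize, divide each weight by the sum of all weights.
Sum = 24
Prior(H1) = 4/24 = 0.1667

0.1667


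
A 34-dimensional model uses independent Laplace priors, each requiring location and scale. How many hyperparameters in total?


Per parameter: 2 (location and scale).
Total = 34 * 2 = 68

68


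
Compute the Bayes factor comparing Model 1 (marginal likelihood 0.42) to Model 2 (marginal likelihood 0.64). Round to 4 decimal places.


BF12 = marginal likelihood of M1 / marginal likelihood of M2
= 0.42/0.64
= 0.6562

0.6562


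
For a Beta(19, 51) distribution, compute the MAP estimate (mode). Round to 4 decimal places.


MAP = mode = (a-1)/(a+b-2)
= (19-1)/(19+51-2)
= 18/68 = 0.2647

0.2647


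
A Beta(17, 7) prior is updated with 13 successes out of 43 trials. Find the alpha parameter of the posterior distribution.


In the Beta-Binomial conjugate update:
alpha_post = alpha_prior + successes
= 17 + 13
= 30

30


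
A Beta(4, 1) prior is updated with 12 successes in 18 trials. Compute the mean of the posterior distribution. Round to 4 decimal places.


After update: Beta(16, 7)
Mean = 16 / (16 + 7) = 16 / 23
= 0.6957

0.6957


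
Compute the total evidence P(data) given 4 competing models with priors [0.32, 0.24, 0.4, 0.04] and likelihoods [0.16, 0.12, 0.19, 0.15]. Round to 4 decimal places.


Marginal likelihood = sum P(model_i) * P(data|model_i)
Model 1: 0.32 * 0.16 = 0.0512
Model 2: 0.24 * 0.12 = 0.0288
Model 3: 0.4 * 0.19 = 0.076
Model 4: 0.04 * 0.15 = 0.006
Total = 0.162

0.162


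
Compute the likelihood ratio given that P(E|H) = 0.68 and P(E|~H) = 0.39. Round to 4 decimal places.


LR = P(E|H) / P(E|~H)
= 0.68 / 0.39 = 1.7436

1.7436


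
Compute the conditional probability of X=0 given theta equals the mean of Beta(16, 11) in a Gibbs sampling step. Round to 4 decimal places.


Mean of Beta(16, 11) = 0.5926
P(X=0 | theta=0.5926) = 0.4074

0.4074


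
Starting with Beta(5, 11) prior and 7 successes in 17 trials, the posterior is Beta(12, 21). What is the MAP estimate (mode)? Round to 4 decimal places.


The mode of Beta(a, b) when a > 1 and b > 1 is (a-1)/(a+b-2)
= (12 - 1) / (12 + 21 - 2)
= 11 / 31
= 0.3548

0.3548


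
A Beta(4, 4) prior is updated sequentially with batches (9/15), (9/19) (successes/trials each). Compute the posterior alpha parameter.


Sequential conjugate updating is equivalent to a single batch update.
Total successes across all batches = 18
alpha_posterior = alpha_prior + total_successes = 4 + 18
= 22

22


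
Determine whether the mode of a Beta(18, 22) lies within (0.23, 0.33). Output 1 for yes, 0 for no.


First find the mode: (a-1)/(a+b-2) = 0.4474
Is 0.4474 in (0.23, 0.33)? 0

0


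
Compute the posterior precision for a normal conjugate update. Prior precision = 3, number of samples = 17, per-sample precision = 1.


tau_post = tau_0 + n * tau
= 3 + 17 * 1 = 20

20


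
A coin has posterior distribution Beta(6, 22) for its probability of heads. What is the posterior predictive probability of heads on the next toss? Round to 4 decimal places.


Posterior predictive = E[theta] = alpha/(alpha+beta)
= 6/28
= 0.2143

0.2143


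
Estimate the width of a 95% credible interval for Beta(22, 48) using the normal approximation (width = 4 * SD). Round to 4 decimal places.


For Beta(a,b): Var = ab/((a+b)^2(a+b+1))
Var = 0.003, SD = 0.0551
Approximate 95% CI width = 4 * 0.0551 = 0.2204

0.2204


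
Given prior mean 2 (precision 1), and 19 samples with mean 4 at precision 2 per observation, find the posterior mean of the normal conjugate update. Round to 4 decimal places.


The posterior mean is a precision-weighted average of prior and data.
Post. prec. = 1 + 38 = 39
Post. mean = (2 + 152)/39 = 154/39 = 3.9487

3.9487


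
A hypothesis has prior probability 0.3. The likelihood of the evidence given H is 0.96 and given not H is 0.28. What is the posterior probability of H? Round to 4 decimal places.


Using Bayes' theorem:
P(E) = 0.3 * 0.96 + 0.7 * 0.28
P(E) = 0.484
P(H|E) = (0.3 * 0.96) / 0.484 = 0.595

0.595


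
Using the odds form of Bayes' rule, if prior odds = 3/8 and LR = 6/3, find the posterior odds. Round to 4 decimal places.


Bayes' rule in odds form: posterior odds = prior odds * LR
= (3 * 6) / (8 * 3)
= 18/24 = 0.75

0.75


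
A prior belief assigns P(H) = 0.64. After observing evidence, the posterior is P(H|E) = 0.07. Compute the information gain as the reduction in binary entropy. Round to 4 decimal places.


H(prior) = -0.64*log2(0.64) - 0.36*log2(0.36)
= 0.9427
H(post) = -0.07*log2(0.07) - 0.93*log2(0.93)
= 0.3659
IG = 0.9427 - 0.3659 = 0.5768

0.5768


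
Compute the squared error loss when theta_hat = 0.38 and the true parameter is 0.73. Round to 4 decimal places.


L = (theta_hat - theta_true)^2
= (0.38 - 0.73)^2
= -0.35^2 = 0.1225

0.1225


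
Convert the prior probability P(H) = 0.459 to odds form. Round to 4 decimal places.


P(not H) = 1 - 0.459 = 0.541
Odds = 0.459 / 0.541 = 0.8484

0.8484


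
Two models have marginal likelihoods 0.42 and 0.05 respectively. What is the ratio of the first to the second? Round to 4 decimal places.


Evidence ratio = 0.42 / 0.05
= 8.4

8.4


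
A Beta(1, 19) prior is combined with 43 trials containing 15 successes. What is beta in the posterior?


In conjugate updating:
beta_posterior = beta_prior + (n - k)
= 19 + (43 - 15)
= 19 + 28 = 47

47


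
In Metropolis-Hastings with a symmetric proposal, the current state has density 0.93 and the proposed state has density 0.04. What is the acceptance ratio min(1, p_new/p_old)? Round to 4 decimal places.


Ratio = p_new / p_old = 0.04 / 0.93 = 0.043
Acceptance = min(1, 0.043) = 0.043

0.043


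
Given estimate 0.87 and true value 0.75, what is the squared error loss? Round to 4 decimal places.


Squared error = (estimate - true)^2
Difference = 0.12
Loss = 0.12^2 = 0.0144

0.0144


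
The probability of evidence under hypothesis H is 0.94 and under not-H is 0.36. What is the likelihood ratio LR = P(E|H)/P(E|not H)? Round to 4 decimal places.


LR = 0.94 / 0.36
= 2.6111

2.6111


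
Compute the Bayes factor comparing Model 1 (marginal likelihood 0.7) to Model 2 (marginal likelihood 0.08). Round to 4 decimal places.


BF12 = marginal likelihood of M1 / marginal likelihood of M2
= 0.7/0.08
= 8.75

8.75


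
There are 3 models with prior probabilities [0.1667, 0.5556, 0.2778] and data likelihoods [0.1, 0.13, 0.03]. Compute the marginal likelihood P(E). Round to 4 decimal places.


P(E) = sum over models of P(M_i) * P(E|M_i)
= 0.1667*0.1 + 0.5556*0.13 + 0.2778*0.03
= 0.0972

0.0972


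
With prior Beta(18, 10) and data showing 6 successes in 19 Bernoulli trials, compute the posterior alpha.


Conjugate update: alpha_posterior = alpha_prior + k
= 18 + 6 = 24

24


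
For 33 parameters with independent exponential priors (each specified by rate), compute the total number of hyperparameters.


A exponential prior has 1 hyperparameter per parameter.
Total = 33 * 1 = 33

33


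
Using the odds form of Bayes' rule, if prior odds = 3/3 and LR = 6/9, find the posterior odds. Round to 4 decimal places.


Bayes' rule in odds form: posterior odds = prior odds * LR
= (3 * 6) / (3 * 9)
= 18/27 = 0.6667

0.6667
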